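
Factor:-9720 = - 2^3*3^5*5^1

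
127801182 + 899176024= 1026977206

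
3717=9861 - 6144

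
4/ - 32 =-1/8 = - 0.12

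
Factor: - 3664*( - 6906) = 2^5*3^1*229^1*1151^1=25303584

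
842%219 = 185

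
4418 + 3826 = 8244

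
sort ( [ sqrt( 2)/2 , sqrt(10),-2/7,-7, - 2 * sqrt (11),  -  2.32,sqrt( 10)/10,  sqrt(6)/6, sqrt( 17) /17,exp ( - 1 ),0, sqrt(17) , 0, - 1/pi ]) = [ - 7, - 2*sqrt( 11),-2.32 ,-1/pi,-2/7, 0, 0, sqrt( 17) /17,  sqrt(10)/10,exp(  -  1),sqrt(6)/6,sqrt( 2)/2, sqrt( 10) , sqrt( 17) ] 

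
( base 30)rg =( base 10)826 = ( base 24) 1AA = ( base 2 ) 1100111010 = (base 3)1010121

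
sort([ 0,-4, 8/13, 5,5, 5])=[- 4, 0, 8/13,5, 5,5]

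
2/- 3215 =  - 1 + 3213/3215 = - 0.00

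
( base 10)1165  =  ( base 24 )20d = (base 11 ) 96a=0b10010001101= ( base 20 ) 2i5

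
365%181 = 3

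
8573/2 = 4286  +  1/2 = 4286.50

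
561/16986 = 187/5662 = 0.03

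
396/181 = 396/181 = 2.19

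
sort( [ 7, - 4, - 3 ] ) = [ - 4, - 3,7]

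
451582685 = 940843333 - 489260648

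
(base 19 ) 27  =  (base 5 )140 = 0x2d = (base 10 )45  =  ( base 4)231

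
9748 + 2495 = 12243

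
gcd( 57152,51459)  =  1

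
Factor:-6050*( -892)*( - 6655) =- 2^3*5^3*11^5*223^1 = - 35914373000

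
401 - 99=302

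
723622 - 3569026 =-2845404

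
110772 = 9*12308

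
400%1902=400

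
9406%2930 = 616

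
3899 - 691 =3208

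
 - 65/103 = -1 + 38/103=-  0.63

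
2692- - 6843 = 9535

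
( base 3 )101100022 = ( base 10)7541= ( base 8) 16565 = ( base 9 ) 11308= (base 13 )3581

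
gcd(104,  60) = 4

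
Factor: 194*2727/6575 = 2^1*3^3*5^( - 2) * 97^1*101^1*263^ ( - 1 ) = 529038/6575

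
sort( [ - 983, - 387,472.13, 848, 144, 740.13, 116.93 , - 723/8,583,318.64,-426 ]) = [ - 983, - 426, - 387,-723/8, 116.93, 144, 318.64, 472.13, 583,740.13, 848]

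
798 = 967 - 169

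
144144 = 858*168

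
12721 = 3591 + 9130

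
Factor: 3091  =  11^1*281^1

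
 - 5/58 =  - 1  +  53/58= -0.09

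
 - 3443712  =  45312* ( - 76 ) 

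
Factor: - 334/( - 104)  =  167/52 = 2^( - 2)*13^(-1)*167^1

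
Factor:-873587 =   -  11^1*13^1*41^1*149^1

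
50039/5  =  10007+4/5 = 10007.80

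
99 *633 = 62667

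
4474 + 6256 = 10730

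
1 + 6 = 7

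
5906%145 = 106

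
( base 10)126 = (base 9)150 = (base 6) 330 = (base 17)77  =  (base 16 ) 7e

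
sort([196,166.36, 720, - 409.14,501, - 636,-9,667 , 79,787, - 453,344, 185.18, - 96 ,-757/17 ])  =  [  -  636, -453,  -  409.14 , - 96,-757/17, - 9,79,166.36 , 185.18,196,344,501,667,720,787]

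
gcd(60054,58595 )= 1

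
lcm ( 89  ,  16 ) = 1424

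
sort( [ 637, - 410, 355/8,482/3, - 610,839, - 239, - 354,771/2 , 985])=[ - 610, - 410, - 354, - 239,355/8,  482/3,  771/2, 637,  839, 985 ]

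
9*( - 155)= -1395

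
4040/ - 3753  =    -  4040/3753 = - 1.08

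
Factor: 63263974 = 2^1*  47^1*293^1 *2297^1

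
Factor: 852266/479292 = 426133/239646=2^( - 1)*3^( - 1) * 11^( -1) * 359^1*1187^1*3631^(  -  1) 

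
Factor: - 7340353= - 41^1*179033^1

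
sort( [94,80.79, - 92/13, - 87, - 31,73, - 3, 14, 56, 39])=[ - 87, - 31, - 92/13, - 3,14,39,  56,73 , 80.79,94] 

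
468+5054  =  5522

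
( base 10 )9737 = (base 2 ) 10011000001001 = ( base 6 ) 113025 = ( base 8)23011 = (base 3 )111100122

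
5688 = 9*632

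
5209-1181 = 4028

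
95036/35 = 2715 + 11/35 =2715.31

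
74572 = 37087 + 37485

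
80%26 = 2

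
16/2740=4/685 = 0.01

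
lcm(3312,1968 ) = 135792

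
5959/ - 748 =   -  5959/748 = - 7.97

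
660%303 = 54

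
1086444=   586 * 1854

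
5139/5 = 5139/5 =1027.80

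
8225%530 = 275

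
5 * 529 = 2645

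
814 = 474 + 340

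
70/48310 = 7/4831=0.00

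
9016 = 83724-74708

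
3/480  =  1/160 = 0.01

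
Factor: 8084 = 2^2*43^1 * 47^1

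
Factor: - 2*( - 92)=2^3*23^1 = 184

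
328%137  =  54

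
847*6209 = 5259023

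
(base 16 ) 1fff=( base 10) 8191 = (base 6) 101531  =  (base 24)E57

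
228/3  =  76 = 76.00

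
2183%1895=288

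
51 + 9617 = 9668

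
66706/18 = 33353/9 = 3705.89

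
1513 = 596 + 917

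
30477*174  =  5302998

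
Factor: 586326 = 2^1*3^1*13^1*7517^1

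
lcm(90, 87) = 2610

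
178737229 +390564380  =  569301609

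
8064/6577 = 1  +  1487/6577 = 1.23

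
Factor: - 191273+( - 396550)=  - 587823=- 3^1*53^1*3697^1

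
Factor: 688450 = 2^1*5^2*7^2*281^1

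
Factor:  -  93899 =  - 13^1 * 31^1*233^1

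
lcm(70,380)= 2660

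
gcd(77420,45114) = 2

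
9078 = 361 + 8717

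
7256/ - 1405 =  - 7256/1405 = - 5.16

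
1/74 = 1/74 = 0.01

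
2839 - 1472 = 1367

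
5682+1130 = 6812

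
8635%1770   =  1555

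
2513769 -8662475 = -6148706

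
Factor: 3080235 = 3^1*5^1*29^1 * 73^1 * 97^1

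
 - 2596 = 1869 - 4465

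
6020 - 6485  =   - 465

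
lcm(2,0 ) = 0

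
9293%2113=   841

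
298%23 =22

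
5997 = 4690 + 1307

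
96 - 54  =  42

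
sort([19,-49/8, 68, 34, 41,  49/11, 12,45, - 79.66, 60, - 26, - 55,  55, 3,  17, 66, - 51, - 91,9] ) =[- 91, - 79.66, - 55, - 51, - 26, - 49/8, 3, 49/11 , 9,12, 17,  19,34,41, 45,55, 60, 66 , 68]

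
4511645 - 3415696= 1095949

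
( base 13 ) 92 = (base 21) 5E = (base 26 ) 4F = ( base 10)119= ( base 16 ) 77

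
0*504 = 0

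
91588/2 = 45794  =  45794.00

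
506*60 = 30360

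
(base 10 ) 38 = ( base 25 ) 1D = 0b100110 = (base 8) 46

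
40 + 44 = 84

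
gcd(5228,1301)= 1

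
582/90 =97/15 = 6.47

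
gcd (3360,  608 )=32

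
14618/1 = 14618 = 14618.00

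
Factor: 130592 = 2^5 * 7^1*11^1*53^1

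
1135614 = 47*24162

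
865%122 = 11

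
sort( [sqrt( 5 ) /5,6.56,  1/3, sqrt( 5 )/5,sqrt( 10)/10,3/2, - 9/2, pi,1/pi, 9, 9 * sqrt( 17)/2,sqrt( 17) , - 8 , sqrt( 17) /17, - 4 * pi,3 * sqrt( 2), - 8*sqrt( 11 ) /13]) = [ -4 * pi, - 8 , - 9/2, -8 * sqrt ( 11 ) /13,sqrt( 17)/17, sqrt( 10)/10,1/pi, 1/3,sqrt( 5)/5,sqrt( 5)/5, 3/2,pi,sqrt(17),3*sqrt( 2 ), 6.56,9  ,  9*sqrt( 17)/2 ]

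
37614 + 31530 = 69144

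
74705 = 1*74705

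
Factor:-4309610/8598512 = - 2154805/4299256 = - 2^(-3)*5^1*13^(-1)*67^( -1 )*181^1 * 617^( - 1)*2381^1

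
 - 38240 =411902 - 450142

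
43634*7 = 305438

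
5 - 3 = 2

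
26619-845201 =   -  818582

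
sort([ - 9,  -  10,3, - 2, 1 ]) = [  -  10, - 9, - 2,1, 3] 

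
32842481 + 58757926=91600407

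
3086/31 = 99 + 17/31= 99.55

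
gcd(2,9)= 1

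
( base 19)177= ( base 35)eb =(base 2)111110101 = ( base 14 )27B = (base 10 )501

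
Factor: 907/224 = 2^( - 5)*7^ (-1)*907^1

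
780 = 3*260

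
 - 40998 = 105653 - 146651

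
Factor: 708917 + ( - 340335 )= 2^1*184291^1 = 368582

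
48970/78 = 24485/39 = 627.82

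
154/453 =154/453 =0.34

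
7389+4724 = 12113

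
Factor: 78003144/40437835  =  2^3*3^2 * 5^( - 1)* 2593^( - 1)  *3119^( - 1 )*1083377^1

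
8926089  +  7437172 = 16363261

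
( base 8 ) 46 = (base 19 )20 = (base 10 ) 38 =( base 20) 1I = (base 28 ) 1A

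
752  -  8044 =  - 7292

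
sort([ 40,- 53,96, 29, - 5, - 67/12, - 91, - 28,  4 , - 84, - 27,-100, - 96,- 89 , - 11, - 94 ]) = [ - 100,  -  96, - 94 , - 91, - 89, - 84, - 53, - 28,  -  27, - 11, - 67/12, - 5 , 4,29,40,96]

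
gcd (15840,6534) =198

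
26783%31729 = 26783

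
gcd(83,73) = 1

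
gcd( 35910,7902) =18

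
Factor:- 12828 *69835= - 2^2* 3^1* 5^1*1069^1*13967^1=   - 895843380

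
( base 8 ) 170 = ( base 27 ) 4C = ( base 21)5f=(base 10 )120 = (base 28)48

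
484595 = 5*96919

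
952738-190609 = 762129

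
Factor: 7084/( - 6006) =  - 2^1*3^ ( - 1 )*13^ ( - 1)*23^1 = -46/39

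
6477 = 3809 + 2668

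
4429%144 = 109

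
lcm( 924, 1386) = 2772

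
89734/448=200  +  67/224= 200.30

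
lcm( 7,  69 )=483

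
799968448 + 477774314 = 1277742762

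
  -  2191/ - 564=3+ 499/564=3.88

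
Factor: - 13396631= - 13396631^1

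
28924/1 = 28924 = 28924.00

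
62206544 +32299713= 94506257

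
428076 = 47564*9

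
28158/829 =28158/829 = 33.97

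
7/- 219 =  - 1+212/219 = - 0.03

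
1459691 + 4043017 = 5502708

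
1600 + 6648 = 8248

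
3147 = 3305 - 158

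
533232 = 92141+441091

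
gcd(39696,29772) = 9924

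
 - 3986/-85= 46 + 76/85 = 46.89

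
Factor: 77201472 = 2^6 * 3^1*402091^1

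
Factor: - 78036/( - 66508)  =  19509/16627  =  3^1*7^1 * 13^( - 1 )*929^1*1279^( - 1 )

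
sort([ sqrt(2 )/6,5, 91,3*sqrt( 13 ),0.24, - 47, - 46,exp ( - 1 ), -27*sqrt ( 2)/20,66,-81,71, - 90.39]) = [ - 90.39,-81, -47, - 46,  -  27*sqrt( 2 )/20,sqrt( 2 )/6,0.24, exp(-1),5, 3*sqrt( 13 ), 66,71,91] 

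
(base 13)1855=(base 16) e23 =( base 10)3619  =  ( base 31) 3nn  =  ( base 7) 13360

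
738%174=42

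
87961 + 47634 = 135595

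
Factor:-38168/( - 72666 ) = 2^2*3^( - 2)*  11^( - 1) * 13^1 = 52/99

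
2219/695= 2219/695 = 3.19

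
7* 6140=42980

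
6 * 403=2418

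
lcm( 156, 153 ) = 7956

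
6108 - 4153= 1955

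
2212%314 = 14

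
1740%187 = 57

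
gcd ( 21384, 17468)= 44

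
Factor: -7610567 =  - 37^1*103^1 * 1997^1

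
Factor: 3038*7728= 23477664 = 2^5*3^1*7^3*23^1*31^1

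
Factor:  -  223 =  -223^1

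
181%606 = 181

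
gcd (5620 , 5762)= 2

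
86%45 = 41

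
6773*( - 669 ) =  - 4531137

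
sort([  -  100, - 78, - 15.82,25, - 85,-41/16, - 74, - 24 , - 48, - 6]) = [ - 100,-85, - 78, - 74, - 48,  -  24, - 15.82,-6,  -  41/16, 25]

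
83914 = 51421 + 32493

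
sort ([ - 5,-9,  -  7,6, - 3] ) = [-9, - 7 , - 5,- 3,6]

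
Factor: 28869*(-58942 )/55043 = - 2^1*3^1* 13^1*19^ ( - 1)*2267^1*2897^( - 1 ) * 9623^1 = - 1701596598/55043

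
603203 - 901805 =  - 298602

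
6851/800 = 8 + 451/800 = 8.56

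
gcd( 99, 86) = 1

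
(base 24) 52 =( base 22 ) 5C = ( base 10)122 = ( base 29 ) 46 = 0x7a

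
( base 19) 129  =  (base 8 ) 630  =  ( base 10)408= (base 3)120010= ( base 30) DI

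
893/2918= 893/2918 =0.31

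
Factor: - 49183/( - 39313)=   137^1*359^1 * 39313^(  -  1)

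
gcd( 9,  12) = 3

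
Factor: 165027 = 3^1*55009^1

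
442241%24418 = 2717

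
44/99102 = 22/49551 = 0.00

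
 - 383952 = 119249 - 503201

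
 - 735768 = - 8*91971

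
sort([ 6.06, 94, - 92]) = [ - 92,  6.06, 94] 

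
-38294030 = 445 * ( - 86054 ) 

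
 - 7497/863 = - 9+270/863 = - 8.69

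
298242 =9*33138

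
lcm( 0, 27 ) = 0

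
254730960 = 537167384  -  282436424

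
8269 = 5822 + 2447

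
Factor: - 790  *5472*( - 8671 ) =37483692480=2^6 * 3^2*5^1 * 13^1 * 19^1 * 23^1*29^1*79^1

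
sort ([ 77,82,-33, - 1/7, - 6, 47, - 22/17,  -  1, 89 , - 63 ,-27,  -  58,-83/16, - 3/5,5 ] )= [ - 63 , - 58, -33,  -  27,- 6, - 83/16, - 22/17 , -1, - 3/5, - 1/7 , 5 , 47,77, 82,  89 ] 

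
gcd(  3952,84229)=1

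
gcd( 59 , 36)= 1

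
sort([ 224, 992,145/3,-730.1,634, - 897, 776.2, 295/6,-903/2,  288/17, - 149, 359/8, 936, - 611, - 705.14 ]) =[-897, - 730.1, - 705.14, - 611, - 903/2, - 149,288/17,359/8,145/3,  295/6 , 224,634, 776.2,  936,992 ]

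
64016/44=1454 + 10/11 = 1454.91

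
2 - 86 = -84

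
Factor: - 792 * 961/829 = - 761112/829 = -  2^3 * 3^2*11^1 * 31^2 * 829^( - 1)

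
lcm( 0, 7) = 0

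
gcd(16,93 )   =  1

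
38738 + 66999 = 105737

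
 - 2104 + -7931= -10035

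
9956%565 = 351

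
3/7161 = 1/2387 = 0.00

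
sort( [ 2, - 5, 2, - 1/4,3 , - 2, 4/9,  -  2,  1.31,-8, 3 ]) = [-8, - 5,-2,- 2, - 1/4, 4/9, 1.31,2, 2, 3, 3] 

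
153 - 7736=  - 7583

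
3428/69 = 49+47/69 = 49.68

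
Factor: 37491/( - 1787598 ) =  - 12497/595866 = - 2^( - 1)*3^ ( - 1 )*47^ ( - 1)*2113^(- 1)*12497^1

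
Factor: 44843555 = 5^1*383^1 * 23417^1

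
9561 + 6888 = 16449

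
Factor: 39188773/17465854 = 2^(  -  1)*7^( - 2 )*13^1*19^1*29^1*5471^1*178223^(  -  1 )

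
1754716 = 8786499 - 7031783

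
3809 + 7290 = 11099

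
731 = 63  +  668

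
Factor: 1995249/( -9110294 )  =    -  2^( - 1 )*3^1 * 61^1*71^( - 1 )*10903^1*64157^(  -  1 ) 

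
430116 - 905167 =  - 475051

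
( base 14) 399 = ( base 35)KN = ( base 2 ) 1011010011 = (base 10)723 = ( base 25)13N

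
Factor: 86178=2^1*3^1*53^1*271^1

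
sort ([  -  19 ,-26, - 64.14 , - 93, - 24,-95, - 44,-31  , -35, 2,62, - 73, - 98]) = [ - 98, - 95,-93, -73, - 64.14 , - 44,-35, - 31,-26,-24,- 19,2,62 ]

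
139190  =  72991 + 66199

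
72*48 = 3456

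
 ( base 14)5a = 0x50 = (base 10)80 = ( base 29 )2M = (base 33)2E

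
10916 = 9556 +1360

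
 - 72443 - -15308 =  - 57135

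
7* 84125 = 588875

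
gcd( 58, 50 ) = 2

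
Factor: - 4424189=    - 7^1*11^1*57457^1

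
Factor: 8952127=43^1*208189^1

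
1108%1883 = 1108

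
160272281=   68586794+91685487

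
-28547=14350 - 42897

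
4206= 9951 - 5745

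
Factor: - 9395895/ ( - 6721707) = 3131965/2240569 = 5^1*29^ (-1) * 77261^( - 1)*626393^1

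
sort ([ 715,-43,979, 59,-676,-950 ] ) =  [ -950,  -  676,-43,59,715, 979]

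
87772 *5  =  438860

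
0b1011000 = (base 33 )2M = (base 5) 323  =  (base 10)88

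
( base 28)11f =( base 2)1100111011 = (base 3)1010122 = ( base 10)827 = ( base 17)2EB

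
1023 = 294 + 729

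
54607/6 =54607/6  =  9101.17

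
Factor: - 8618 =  - 2^1*31^1*139^1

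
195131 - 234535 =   -  39404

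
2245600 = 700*3208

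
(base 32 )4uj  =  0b1001111010011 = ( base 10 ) 5075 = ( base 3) 20221222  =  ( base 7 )20540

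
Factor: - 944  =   - 2^4*59^1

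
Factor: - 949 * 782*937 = - 695364566=- 2^1*13^1*17^1*23^1*73^1*937^1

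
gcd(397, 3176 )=397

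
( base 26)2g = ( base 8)104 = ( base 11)62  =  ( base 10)68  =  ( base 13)53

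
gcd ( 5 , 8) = 1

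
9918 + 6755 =16673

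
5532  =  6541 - 1009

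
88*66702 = 5869776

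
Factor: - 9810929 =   -  353^1*27793^1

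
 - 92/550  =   - 46/275=- 0.17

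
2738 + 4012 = 6750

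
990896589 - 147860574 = 843036015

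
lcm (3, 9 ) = 9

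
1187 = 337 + 850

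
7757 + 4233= 11990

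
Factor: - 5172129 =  - 3^2*61^1 *9421^1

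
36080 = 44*820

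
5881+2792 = 8673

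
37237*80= 2978960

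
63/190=63/190 = 0.33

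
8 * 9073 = 72584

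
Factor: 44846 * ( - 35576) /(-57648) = 3^( - 1)*17^1* 1201^( - 1 )*1319^1* 4447^1 = 99715081/3603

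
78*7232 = 564096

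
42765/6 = 14255/2= 7127.50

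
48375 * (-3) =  - 145125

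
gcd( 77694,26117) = 1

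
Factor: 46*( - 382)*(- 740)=2^4*5^1*23^1*37^1*191^1 = 13003280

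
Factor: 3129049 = 7^1 * 11^1 * 40637^1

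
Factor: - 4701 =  - 3^1*1567^1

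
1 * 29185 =29185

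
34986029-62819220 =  - 27833191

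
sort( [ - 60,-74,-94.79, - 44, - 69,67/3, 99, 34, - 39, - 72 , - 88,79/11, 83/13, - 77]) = [ - 94.79, - 88, - 77 , - 74,-72, - 69, - 60, - 44, - 39, 83/13, 79/11, 67/3,34, 99]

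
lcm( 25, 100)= 100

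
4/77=4/77  =  0.05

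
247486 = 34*7279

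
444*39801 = 17671644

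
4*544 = 2176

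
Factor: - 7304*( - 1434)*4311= 2^4*3^3*11^1*83^1*239^1*479^1 = 45153138096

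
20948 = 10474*2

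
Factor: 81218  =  2^1 * 40609^1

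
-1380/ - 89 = 15+45/89 = 15.51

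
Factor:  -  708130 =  - 2^1 * 5^1*19^1*3727^1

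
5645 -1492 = 4153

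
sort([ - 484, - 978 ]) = [ - 978 , - 484]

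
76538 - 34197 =42341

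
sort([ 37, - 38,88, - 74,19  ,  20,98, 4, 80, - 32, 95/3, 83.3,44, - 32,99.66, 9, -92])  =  [-92, - 74, - 38,  -  32, - 32,  4, 9,19,20, 95/3,37, 44,80,83.3, 88,98 , 99.66]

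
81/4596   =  27/1532 = 0.02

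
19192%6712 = 5768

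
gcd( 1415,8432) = 1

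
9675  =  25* 387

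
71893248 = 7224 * 9952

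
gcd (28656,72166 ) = 2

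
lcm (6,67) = 402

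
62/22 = 31/11  =  2.82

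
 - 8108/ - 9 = 900  +  8/9=900.89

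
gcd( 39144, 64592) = 8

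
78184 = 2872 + 75312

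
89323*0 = 0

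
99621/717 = 33207/239=138.94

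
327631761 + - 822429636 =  - 494797875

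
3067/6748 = 3067/6748 = 0.45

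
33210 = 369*90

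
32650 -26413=6237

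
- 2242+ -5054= - 7296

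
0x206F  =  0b10000001101111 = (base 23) fg0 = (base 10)8303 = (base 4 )2001233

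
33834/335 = 33834/335= 101.00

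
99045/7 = 14149  +  2/7 = 14149.29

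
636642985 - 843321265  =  -206678280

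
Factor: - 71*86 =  - 2^1*43^1*71^1=- 6106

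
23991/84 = 285 + 17/28 = 285.61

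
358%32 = 6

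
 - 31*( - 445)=13795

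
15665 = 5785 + 9880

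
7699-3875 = 3824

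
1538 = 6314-4776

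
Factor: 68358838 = 2^1*2557^1*13367^1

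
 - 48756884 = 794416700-843173584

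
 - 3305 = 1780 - 5085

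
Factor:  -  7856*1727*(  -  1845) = 25031690640= 2^4 * 3^2*5^1*11^1*41^1*157^1*491^1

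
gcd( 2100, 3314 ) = 2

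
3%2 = 1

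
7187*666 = 4786542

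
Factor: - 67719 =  - 3^1*22573^1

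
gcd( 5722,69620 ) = 2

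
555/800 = 111/160 = 0.69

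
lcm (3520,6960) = 306240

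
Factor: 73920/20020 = 2^4*3^1*13^( - 1 )=48/13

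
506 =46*11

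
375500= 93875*4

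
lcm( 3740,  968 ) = 82280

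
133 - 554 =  - 421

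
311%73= 19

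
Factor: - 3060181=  - 43^1*71167^1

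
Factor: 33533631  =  3^2*3725959^1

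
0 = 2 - 2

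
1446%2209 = 1446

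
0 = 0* 679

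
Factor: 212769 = 3^2*47^1* 503^1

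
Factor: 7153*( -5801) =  - 23^1*311^1*5801^1 = - 41494553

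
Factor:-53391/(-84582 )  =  481/762  =  2^( - 1)*3^( - 1 )*13^1*37^1*127^( - 1 ) 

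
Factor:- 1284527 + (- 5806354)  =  -3^1*7^1*337661^1 = -7090881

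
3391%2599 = 792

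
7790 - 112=7678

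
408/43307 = 408/43307 = 0.01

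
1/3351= 1/3351 = 0.00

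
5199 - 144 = 5055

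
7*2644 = 18508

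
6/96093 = 2/32031 = 0.00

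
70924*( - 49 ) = - 3475276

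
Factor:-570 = -2^1*3^1* 5^1*19^1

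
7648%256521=7648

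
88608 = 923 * 96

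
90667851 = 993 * 91307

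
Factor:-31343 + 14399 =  - 2^4*3^1*353^1 = - 16944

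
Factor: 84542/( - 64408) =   -  42271/32204  =  - 2^( - 2)* 41^1*83^( - 1 ) *97^( - 1) * 1031^1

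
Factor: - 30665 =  - 5^1*6133^1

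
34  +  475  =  509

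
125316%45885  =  33546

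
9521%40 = 1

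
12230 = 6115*2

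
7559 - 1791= 5768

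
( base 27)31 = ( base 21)3j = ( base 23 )3D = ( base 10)82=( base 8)122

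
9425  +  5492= 14917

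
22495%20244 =2251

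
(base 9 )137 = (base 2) 1110011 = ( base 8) 163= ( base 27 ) 47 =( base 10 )115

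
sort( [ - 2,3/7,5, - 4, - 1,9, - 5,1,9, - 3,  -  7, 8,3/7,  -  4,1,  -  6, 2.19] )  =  [ - 7,  -  6,-5, - 4, - 4, - 3, - 2, - 1,3/7,3/7,1,1 , 2.19,5,8, 9, 9] 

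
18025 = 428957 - 410932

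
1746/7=1746/7 =249.43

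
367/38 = 367/38  =  9.66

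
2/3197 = 2/3197 = 0.00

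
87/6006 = 29/2002 = 0.01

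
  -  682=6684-7366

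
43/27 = 43/27 = 1.59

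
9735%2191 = 971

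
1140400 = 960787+179613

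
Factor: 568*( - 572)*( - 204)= 2^7 * 3^1*11^1*13^1*17^1*71^1 = 66278784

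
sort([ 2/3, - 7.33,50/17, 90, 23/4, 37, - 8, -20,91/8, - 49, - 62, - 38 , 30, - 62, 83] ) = [ - 62, - 62,-49, - 38, - 20, - 8,-7.33, 2/3, 50/17,23/4, 91/8, 30, 37, 83,90] 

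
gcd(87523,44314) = 1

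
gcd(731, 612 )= 17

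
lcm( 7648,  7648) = 7648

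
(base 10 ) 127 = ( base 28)4F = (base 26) 4N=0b1111111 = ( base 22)5H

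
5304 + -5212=92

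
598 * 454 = 271492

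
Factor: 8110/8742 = 4055/4371 = 3^( - 1)*5^1 *31^( - 1)*47^(  -  1 )*811^1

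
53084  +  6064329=6117413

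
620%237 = 146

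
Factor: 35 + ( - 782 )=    - 747 = - 3^2*83^1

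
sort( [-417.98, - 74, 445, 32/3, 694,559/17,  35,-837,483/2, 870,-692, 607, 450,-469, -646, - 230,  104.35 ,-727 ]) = [-837,-727,-692,-646, - 469, - 417.98,-230, - 74, 32/3, 559/17, 35, 104.35, 483/2 , 445, 450, 607,694, 870 ] 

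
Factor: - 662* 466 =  - 308492 = - 2^2*233^1*331^1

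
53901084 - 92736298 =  - 38835214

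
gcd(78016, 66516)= 92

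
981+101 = 1082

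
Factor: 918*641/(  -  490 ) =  - 294219/245 = - 3^3*5^( - 1)*7^(-2)*17^1*641^1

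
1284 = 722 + 562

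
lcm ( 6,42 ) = 42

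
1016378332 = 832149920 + 184228412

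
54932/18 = 3051 + 7/9 = 3051.78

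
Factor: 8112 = 2^4*3^1 *13^2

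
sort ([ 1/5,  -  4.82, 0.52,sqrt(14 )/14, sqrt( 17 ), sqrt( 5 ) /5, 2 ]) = [ - 4.82,1/5 , sqrt(14)/14,  sqrt ( 5 ) /5, 0.52,2,  sqrt(17) ] 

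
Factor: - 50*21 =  - 1050 = - 2^1*3^1 * 5^2*7^1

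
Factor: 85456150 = 2^1*5^2*13^1*31^1*4241^1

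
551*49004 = 27001204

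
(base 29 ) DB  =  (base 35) b3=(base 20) j8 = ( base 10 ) 388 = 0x184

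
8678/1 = 8678 = 8678.00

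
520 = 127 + 393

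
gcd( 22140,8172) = 36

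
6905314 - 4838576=2066738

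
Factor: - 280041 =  - 3^1 * 17^3*19^1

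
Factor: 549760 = 2^7 * 5^1*859^1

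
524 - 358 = 166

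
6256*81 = 506736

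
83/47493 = 83/47493 = 0.00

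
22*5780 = 127160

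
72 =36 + 36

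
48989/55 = 48989/55 =890.71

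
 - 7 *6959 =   -  48713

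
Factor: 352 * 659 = 231968 = 2^5 * 11^1*  659^1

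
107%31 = 14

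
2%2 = 0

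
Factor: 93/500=2^( - 2)*3^1*5^ ( - 3)*31^1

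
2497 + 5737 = 8234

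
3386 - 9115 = -5729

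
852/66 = 142/11 = 12.91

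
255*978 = 249390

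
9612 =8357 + 1255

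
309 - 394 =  - 85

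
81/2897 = 81/2897 = 0.03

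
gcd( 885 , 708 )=177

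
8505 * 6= 51030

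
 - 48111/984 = -16037/328 = - 48.89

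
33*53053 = 1750749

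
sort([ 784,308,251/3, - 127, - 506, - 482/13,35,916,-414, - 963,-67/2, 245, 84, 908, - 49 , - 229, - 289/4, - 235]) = [ - 963,-506, - 414, - 235, - 229, - 127,- 289/4, - 49, - 482/13, - 67/2, 35,  251/3,84,245, 308,784,908,916] 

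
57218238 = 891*64218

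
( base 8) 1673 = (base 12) 677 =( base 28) 163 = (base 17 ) 353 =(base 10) 955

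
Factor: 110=2^1*5^1*11^1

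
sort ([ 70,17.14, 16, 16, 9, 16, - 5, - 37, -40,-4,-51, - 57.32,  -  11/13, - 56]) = [ - 57.32, - 56,-51, - 40, - 37 , - 5, - 4, - 11/13, 9, 16, 16,16 , 17.14,70 ] 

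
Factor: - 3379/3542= - 2^( - 1)*7^( - 1) *11^ ( - 1)*23^ ( - 1)*31^1*109^1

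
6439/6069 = 1 + 370/6069 = 1.06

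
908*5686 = 5162888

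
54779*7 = 383453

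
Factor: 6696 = 2^3*3^3 * 31^1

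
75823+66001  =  141824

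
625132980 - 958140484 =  - 333007504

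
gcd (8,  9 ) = 1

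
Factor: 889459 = 29^1*30671^1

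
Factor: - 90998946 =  - 2^1 *3^2*61^1*179^1 * 463^1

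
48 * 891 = 42768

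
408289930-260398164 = 147891766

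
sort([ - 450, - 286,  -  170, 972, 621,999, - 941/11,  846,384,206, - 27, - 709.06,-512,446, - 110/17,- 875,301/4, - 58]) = [  -  875,-709.06,-512,-450,-286,- 170,  -  941/11, - 58,- 27, - 110/17,301/4, 206,384, 446,621, 846,972,999]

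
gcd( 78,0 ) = 78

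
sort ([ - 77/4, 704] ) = [-77/4, 704]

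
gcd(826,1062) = 118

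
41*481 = 19721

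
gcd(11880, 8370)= 270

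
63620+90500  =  154120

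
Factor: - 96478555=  - 5^1*103^1*187337^1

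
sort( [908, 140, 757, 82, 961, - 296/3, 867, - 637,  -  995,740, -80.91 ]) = [-995,-637, - 296/3,-80.91, 82,140, 740, 757, 867,908,  961]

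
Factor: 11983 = 23^1 * 521^1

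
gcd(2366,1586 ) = 26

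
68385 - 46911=21474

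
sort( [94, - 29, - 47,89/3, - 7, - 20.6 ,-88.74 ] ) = [ - 88.74,-47,-29,-20.6, - 7,89/3, 94] 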